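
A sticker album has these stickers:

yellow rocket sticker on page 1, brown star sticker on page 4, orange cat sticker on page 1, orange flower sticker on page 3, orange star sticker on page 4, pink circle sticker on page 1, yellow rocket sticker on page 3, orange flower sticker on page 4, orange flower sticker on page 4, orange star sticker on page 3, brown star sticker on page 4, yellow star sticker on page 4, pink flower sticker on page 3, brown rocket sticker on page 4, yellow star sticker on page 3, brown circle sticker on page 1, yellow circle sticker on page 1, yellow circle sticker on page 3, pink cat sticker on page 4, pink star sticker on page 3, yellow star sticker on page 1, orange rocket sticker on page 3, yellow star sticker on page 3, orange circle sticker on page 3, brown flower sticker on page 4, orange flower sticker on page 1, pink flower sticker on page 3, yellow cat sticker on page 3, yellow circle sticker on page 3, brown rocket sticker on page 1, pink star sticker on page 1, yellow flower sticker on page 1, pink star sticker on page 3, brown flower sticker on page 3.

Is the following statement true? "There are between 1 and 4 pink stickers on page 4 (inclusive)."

pink stickers on page 4: 1.
The claim requires 1 ≤ 1 ≤ 4, which holds.

True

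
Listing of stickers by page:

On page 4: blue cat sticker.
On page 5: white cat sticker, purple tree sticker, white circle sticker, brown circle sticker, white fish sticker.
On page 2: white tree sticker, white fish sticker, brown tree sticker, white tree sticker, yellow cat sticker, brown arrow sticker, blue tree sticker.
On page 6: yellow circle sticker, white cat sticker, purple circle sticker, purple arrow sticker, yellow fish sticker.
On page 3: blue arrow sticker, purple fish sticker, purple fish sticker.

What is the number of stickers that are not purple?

Total stickers: 21; with the excluded value: 5; remaining 21 − 5 = 16.

16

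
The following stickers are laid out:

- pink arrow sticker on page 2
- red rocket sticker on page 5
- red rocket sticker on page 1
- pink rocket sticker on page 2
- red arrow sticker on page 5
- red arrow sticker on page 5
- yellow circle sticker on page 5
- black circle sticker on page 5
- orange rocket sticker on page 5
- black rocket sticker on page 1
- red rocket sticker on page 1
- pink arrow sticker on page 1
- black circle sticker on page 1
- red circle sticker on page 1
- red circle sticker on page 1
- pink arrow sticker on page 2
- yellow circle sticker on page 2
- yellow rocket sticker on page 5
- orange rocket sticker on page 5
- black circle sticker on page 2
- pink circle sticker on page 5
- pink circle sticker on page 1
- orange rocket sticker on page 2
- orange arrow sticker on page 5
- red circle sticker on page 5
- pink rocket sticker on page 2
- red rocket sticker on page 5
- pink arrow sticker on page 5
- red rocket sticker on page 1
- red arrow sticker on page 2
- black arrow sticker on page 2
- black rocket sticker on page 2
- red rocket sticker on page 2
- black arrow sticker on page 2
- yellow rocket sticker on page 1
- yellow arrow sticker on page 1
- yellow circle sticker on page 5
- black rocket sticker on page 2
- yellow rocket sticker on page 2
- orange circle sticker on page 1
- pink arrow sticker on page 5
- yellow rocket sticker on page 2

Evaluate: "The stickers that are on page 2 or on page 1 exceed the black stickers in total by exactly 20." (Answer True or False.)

There are 27 stickers on page 2 or on page 1.
There are 8 black stickers.
The claim requires 27 − 8 (= 19) to equal 20, which does not hold.

False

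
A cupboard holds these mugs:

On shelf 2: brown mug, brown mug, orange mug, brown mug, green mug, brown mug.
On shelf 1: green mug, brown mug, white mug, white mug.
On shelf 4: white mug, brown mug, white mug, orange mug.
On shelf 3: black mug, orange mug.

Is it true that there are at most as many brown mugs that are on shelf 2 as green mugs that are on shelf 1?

False

|brown mugs on shelf 2| = 4.
|green mugs on shelf 1| = 1.
The claim requires 4 ≤ 1, which does not hold.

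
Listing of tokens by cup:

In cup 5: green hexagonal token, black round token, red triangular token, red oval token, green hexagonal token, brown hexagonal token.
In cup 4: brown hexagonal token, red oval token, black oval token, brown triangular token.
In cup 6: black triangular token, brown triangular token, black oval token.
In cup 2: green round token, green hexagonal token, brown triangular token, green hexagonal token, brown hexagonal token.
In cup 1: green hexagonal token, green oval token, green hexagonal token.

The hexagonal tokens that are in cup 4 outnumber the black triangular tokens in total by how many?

hexagonal tokens in cup 4: 1.
black triangular tokens: 1.
1 − 1 = 0.

0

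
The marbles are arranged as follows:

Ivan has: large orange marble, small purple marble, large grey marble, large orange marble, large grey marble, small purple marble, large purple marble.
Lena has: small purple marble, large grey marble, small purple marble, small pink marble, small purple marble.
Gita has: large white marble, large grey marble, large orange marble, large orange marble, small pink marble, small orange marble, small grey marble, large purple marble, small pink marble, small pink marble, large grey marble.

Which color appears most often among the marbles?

purple

Counts by color: purple 7, grey 6, orange 5, pink 4, white 1.
The maximum is 7, held uniquely by purple.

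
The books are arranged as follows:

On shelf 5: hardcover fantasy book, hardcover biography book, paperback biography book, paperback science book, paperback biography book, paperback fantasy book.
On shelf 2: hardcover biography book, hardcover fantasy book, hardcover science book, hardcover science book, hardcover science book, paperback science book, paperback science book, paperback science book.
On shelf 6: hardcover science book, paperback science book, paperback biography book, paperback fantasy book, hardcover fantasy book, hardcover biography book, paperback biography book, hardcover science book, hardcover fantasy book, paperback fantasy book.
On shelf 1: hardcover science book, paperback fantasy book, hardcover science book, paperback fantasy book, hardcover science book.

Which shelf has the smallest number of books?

shelf 1

Counts by shelf: shelf 6→10, shelf 2→8, shelf 5→6, shelf 1→5.
The minimum is 5, held uniquely by shelf 1.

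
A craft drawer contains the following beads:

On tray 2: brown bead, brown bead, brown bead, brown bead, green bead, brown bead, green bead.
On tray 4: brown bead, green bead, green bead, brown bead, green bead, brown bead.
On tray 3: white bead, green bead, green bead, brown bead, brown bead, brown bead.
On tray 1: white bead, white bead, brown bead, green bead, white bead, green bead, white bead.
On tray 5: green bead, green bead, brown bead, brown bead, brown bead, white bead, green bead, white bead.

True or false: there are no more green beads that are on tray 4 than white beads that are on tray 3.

False

There are 3 green beads on tray 4.
There is 1 white bead on tray 3.
The claim requires 3 ≤ 1, which does not hold.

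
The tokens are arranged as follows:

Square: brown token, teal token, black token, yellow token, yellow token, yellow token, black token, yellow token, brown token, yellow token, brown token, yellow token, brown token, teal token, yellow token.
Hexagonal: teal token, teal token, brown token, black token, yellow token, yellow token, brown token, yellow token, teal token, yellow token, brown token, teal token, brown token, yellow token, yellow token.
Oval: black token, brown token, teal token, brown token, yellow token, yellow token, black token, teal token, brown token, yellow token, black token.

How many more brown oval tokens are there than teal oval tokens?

brown oval tokens: 3.
teal oval tokens: 2.
3 − 2 = 1.

1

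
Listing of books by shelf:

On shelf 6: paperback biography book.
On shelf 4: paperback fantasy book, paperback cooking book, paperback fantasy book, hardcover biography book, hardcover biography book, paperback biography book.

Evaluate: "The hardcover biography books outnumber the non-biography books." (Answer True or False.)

hardcover biography books: 2.
non-biography books: 3.
The claim requires 2 > 3, which does not hold.

False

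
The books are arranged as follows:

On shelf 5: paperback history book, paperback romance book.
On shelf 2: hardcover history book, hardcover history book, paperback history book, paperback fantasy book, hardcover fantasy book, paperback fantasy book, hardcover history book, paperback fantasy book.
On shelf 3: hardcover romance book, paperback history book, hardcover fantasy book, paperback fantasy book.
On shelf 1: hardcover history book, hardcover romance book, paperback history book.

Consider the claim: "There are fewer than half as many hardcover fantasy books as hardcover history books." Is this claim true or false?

False

|hardcover fantasy books| = 2.
|hardcover history books| = 4.
The claim requires 2 × 2 = 4 < 4, which does not hold.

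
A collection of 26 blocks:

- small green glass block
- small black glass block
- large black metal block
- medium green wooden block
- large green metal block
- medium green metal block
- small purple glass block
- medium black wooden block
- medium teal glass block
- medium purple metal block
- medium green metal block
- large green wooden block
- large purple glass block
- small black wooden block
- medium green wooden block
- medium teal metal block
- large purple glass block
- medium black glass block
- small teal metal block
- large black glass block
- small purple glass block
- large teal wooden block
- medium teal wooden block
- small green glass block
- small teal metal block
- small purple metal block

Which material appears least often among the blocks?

wooden

Counts by material: glass 10, metal 9, wooden 7.
The minimum is 7, held uniquely by wooden.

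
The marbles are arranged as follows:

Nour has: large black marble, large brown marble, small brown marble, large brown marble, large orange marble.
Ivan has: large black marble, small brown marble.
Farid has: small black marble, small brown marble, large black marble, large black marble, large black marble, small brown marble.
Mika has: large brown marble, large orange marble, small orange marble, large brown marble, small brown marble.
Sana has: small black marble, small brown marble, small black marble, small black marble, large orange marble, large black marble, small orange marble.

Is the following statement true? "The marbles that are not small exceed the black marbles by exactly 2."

False

|marbles that are not small| = 13.
|black marbles| = 10.
The claim requires 13 − 10 (= 3) to equal 2, which does not hold.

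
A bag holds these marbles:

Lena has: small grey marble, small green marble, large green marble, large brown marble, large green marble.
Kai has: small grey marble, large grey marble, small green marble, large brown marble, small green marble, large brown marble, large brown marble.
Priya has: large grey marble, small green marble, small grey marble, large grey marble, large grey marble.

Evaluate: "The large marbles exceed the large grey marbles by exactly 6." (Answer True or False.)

True

large marbles: 10.
large grey marbles: 4.
The claim requires 10 − 4 (= 6) to equal 6, which holds.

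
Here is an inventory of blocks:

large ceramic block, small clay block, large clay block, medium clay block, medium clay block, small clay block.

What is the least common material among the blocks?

Counts by material: clay 5, ceramic 1.
The minimum is 1, held uniquely by ceramic.

ceramic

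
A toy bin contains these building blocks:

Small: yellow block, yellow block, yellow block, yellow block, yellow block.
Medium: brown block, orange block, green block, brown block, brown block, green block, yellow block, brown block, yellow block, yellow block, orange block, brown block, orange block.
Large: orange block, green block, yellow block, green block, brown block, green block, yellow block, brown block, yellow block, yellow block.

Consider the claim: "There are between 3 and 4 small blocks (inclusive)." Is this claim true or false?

False

There are 5 small blocks.
The claim requires 3 ≤ 5 ≤ 4, which does not hold.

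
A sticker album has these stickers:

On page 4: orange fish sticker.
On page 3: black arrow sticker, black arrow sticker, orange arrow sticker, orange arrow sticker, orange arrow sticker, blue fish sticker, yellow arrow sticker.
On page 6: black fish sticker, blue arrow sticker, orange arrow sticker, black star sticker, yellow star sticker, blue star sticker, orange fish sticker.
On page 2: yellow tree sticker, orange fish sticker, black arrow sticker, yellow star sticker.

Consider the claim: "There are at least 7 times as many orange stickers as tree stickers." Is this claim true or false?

True

There are 7 orange stickers.
There is 1 tree sticker.
The claim requires 7 ≥ 7 × 1 = 7, which holds.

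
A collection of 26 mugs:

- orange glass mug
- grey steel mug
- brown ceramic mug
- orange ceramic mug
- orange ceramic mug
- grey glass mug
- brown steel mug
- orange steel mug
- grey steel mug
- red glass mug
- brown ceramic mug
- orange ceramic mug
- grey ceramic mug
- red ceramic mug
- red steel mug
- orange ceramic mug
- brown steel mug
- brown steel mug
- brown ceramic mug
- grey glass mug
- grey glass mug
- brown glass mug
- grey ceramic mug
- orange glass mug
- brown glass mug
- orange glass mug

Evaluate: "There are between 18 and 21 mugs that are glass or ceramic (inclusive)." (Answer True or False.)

There are 19 mugs that are glass or ceramic.
The claim requires 18 ≤ 19 ≤ 21, which holds.

True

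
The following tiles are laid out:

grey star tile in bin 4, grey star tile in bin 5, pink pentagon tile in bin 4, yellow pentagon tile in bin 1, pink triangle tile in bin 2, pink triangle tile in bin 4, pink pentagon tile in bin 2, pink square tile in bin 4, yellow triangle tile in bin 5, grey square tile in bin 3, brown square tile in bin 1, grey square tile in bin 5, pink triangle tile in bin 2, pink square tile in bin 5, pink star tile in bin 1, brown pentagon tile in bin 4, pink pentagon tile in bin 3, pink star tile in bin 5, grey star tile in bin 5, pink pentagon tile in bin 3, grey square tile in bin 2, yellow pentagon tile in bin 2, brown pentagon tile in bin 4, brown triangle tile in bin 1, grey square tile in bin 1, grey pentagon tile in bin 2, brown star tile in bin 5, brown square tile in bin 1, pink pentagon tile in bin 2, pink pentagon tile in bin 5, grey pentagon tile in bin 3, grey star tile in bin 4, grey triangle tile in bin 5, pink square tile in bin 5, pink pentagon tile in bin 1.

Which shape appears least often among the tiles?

triangle

Counts by shape: pentagon 13, square 9, star 7, triangle 6.
The minimum is 6, held uniquely by triangle.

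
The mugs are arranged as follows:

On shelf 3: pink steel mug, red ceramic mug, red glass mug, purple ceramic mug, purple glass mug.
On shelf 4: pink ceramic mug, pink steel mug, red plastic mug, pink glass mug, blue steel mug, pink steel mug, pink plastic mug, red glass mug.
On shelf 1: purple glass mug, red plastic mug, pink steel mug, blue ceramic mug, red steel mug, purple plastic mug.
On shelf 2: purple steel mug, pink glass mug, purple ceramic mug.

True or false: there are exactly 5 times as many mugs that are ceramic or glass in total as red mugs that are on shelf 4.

False

There are 11 mugs that are ceramic or glass.
There are 2 red mugs on shelf 4.
The claim requires 11 = 5 × 2 = 10, which does not hold.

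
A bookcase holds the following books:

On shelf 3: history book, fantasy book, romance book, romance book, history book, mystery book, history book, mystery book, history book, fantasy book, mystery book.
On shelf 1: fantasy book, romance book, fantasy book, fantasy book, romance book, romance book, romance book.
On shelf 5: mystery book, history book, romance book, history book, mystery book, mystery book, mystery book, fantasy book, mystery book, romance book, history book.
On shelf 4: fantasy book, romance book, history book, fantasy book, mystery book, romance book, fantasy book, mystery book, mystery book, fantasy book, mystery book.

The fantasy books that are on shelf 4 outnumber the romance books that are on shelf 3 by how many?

fantasy books on shelf 4: 4.
romance books on shelf 3: 2.
4 − 2 = 2.

2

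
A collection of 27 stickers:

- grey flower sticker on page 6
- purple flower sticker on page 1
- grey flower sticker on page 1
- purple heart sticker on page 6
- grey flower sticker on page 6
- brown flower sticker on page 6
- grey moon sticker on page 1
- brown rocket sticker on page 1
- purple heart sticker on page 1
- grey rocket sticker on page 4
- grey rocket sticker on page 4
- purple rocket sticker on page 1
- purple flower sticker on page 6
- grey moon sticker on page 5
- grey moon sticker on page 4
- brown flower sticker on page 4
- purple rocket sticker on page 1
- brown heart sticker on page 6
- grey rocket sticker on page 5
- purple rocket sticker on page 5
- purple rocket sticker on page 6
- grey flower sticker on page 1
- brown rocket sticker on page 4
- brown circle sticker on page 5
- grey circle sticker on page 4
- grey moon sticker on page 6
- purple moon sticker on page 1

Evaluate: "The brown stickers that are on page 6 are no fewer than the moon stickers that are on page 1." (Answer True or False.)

brown stickers on page 6: 2.
moon stickers on page 1: 2.
The claim requires 2 ≥ 2, which holds.

True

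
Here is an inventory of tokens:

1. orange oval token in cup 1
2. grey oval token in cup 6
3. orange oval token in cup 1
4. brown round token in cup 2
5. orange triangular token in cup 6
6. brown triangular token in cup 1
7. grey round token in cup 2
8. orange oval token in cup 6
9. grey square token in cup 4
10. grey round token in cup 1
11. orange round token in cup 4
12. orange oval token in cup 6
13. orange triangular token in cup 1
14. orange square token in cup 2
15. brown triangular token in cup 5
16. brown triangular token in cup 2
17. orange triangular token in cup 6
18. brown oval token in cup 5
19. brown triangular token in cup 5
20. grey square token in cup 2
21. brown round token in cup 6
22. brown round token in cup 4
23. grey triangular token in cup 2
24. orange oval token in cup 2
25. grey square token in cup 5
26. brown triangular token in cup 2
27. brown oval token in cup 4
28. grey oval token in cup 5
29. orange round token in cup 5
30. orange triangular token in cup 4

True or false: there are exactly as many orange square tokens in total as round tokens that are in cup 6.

There is 1 orange square token.
There is 1 round token in cup 6.
The claim requires 1 = 1, which holds.

True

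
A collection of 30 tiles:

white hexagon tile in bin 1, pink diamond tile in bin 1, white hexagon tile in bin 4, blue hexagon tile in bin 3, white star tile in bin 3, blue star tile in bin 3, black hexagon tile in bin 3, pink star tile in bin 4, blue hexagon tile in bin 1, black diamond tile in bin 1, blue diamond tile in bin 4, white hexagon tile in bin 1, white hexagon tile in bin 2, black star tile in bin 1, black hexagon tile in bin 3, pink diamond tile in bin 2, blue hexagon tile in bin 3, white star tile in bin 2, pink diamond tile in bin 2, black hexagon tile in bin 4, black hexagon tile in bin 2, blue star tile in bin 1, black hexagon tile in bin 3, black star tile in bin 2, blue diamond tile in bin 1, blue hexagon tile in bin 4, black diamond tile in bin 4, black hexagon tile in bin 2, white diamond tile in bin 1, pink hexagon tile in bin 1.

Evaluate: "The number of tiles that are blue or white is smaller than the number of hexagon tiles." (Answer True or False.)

False

|tiles that are blue or white| = 15.
|hexagon tiles| = 15.
The claim requires 15 < 15, which does not hold.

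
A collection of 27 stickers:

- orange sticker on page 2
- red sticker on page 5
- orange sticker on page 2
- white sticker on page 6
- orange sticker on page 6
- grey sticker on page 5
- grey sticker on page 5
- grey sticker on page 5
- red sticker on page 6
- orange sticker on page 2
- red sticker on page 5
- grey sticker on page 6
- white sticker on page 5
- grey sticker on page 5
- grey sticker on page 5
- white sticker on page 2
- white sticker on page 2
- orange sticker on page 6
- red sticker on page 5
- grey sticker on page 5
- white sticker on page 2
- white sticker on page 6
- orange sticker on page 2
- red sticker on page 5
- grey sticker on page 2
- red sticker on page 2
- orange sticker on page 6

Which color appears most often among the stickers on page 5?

Counts by color (restricted to stickers on page 5): grey 6, red 4, white 1.
The maximum is 6, held uniquely by grey.

grey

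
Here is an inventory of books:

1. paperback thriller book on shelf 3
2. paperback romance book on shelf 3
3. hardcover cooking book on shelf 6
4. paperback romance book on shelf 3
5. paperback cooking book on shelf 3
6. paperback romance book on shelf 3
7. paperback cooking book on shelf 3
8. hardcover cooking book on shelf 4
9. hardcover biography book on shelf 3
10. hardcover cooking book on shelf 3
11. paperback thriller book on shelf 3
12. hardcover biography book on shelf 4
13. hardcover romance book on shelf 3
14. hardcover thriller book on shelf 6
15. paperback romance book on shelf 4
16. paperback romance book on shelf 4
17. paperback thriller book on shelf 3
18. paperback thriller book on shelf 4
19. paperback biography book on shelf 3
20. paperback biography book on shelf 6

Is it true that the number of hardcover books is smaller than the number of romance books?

There are 7 hardcover books.
There are 6 romance books.
The claim requires 7 < 6, which does not hold.

False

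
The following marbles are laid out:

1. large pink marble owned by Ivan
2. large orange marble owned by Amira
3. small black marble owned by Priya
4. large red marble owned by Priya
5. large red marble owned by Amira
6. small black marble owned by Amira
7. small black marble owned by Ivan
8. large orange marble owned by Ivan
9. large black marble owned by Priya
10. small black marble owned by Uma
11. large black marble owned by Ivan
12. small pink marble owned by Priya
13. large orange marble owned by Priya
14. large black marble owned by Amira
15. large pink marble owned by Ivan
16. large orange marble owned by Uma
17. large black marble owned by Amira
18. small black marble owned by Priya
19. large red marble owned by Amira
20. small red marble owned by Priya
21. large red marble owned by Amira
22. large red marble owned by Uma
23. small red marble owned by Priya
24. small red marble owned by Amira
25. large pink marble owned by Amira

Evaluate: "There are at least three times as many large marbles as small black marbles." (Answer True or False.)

True

|large marbles| = 16.
|small black marbles| = 5.
The claim requires 16 ≥ 3 × 5 = 15, which holds.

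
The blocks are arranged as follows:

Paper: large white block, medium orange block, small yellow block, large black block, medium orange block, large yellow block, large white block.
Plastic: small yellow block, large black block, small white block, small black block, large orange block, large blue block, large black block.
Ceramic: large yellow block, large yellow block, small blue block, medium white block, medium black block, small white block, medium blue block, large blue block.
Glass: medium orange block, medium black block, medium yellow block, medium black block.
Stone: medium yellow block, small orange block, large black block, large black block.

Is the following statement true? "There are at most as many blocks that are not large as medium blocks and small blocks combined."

True

blocks that are not large: 17.
medium blocks: 10; small blocks: 7; combined: 10 + 7 = 17.
The claim requires 17 ≤ 17, which holds.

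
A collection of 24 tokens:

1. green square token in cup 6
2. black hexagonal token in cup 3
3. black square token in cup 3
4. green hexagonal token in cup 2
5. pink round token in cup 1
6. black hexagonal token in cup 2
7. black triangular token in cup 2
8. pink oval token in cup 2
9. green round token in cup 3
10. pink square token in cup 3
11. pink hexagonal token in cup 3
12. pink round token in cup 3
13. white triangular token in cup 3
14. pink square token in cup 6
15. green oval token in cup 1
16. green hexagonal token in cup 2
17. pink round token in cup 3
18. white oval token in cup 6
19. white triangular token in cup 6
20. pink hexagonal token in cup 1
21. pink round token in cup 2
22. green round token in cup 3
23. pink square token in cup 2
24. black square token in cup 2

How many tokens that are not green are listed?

18

Total tokens: 24; with the excluded value: 6; remaining 24 − 6 = 18.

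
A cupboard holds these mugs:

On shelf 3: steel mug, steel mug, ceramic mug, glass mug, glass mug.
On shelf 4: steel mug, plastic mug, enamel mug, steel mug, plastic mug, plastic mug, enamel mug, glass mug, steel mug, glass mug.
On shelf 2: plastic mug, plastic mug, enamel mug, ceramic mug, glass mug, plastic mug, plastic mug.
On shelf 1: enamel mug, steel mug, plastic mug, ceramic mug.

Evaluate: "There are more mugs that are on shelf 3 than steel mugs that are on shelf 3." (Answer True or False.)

|mugs on shelf 3| = 5.
|steel mugs on shelf 3| = 2.
The claim requires 5 > 2, which holds.

True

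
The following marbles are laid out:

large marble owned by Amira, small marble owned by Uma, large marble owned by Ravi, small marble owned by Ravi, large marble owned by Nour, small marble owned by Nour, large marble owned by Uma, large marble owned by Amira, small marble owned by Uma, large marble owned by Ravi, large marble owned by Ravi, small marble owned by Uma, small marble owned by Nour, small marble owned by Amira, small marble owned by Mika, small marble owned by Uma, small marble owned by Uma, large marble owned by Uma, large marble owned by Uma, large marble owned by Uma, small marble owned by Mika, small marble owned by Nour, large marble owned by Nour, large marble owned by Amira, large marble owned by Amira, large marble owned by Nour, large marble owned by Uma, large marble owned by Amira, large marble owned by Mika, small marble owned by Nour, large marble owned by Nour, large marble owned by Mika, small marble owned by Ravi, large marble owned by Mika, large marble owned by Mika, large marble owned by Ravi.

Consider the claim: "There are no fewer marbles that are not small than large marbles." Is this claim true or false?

marbles that are not small: 22.
large marbles: 22.
The claim requires 22 ≥ 22, which holds.

True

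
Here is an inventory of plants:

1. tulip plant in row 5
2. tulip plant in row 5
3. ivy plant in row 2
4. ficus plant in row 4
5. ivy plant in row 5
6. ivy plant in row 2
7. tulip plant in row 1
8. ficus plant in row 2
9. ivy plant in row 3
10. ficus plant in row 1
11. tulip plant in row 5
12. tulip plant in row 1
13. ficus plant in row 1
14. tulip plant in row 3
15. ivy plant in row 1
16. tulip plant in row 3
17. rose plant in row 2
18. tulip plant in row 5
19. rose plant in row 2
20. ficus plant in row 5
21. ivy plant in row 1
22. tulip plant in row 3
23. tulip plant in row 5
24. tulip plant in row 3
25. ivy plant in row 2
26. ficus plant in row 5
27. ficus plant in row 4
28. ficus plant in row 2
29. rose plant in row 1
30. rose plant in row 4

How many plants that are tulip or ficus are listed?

ficus: 8; tulip: 11; together 8 + 11 = 19.

19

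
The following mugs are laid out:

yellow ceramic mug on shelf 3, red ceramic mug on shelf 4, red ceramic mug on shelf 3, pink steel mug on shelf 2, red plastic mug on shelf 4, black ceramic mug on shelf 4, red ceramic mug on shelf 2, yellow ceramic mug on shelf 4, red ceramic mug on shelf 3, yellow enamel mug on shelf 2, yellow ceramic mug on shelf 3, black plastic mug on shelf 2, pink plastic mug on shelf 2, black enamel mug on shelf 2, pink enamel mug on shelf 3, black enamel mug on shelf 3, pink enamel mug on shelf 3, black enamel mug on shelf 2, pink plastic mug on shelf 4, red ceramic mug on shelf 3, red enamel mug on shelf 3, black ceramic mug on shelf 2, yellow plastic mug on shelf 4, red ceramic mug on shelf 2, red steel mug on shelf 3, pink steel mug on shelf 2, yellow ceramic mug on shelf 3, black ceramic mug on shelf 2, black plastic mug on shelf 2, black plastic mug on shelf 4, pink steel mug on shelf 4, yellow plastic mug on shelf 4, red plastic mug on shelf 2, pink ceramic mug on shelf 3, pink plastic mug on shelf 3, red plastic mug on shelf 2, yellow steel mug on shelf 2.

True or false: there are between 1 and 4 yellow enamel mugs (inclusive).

yellow enamel mugs: 1.
The claim requires 1 ≤ 1 ≤ 4, which holds.

True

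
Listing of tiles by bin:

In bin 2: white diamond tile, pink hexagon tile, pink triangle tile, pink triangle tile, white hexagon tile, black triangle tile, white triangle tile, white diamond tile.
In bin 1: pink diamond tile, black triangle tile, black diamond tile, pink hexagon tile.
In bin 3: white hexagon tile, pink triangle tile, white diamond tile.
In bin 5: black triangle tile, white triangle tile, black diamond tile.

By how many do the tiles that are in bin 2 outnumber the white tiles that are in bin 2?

4

tiles in bin 2: 8.
white tiles in bin 2: 4.
8 − 4 = 4.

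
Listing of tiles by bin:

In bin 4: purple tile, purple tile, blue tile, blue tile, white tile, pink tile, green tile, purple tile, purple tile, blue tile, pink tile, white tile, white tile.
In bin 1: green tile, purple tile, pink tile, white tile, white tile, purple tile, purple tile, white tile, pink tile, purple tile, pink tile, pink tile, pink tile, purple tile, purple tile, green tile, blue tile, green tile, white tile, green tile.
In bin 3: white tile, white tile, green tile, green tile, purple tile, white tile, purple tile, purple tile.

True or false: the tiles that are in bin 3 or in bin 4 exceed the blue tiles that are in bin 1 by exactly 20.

There are 21 tiles in bin 3 or in bin 4.
There is 1 blue tile in bin 1.
The claim requires 21 − 1 (= 20) to equal 20, which holds.

True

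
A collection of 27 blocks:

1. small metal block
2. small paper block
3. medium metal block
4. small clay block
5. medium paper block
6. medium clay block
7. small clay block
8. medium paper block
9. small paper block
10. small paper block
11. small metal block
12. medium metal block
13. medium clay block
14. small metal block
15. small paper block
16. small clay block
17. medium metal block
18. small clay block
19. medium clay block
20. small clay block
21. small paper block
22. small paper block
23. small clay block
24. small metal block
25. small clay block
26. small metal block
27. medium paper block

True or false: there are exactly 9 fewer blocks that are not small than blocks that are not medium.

True

There are 9 blocks that are not small.
There are 18 blocks that are not medium.
The claim requires 18 − 9 (= 9) to equal 9, which holds.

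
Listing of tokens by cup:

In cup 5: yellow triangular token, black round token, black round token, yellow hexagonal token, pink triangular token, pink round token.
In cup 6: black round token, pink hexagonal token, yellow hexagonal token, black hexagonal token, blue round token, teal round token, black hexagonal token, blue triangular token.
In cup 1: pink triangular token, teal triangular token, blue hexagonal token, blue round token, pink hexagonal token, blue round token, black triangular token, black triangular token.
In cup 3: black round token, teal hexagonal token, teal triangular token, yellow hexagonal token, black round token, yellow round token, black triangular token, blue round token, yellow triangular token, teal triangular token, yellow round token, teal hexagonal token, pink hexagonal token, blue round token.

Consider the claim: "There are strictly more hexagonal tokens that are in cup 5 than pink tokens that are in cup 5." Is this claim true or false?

There is 1 hexagonal token in cup 5.
There are 2 pink tokens in cup 5.
The claim requires 1 > 2, which does not hold.

False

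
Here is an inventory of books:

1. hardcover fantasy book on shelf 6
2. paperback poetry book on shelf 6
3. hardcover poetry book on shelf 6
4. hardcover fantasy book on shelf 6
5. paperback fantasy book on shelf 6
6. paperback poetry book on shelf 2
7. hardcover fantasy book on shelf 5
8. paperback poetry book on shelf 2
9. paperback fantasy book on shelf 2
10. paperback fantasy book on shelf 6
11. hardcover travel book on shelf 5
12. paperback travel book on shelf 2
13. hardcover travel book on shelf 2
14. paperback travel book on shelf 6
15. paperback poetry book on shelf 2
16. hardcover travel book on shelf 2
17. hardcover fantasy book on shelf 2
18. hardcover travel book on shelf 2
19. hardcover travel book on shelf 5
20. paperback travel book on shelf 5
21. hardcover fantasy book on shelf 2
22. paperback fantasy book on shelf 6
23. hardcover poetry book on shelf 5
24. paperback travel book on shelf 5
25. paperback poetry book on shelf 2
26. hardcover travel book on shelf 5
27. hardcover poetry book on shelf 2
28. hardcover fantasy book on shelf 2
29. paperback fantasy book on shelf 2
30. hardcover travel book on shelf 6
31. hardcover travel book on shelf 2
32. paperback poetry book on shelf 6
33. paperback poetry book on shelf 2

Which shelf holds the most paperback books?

shelf 2

Counts by shelf (restricted to paperback books): shelf 2→8, shelf 6→6, shelf 5→2.
The maximum is 8, held uniquely by shelf 2.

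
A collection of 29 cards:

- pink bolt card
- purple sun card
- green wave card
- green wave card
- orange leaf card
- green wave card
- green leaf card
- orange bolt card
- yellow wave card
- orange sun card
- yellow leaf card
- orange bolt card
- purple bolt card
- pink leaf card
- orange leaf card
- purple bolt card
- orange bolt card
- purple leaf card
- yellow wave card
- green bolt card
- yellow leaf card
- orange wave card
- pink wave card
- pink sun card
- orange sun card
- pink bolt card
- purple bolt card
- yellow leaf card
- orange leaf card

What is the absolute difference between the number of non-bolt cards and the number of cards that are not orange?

non-bolt cards: 20. cards that are not orange: 20.
|20 − 20| = 20 − 20 = 0.

0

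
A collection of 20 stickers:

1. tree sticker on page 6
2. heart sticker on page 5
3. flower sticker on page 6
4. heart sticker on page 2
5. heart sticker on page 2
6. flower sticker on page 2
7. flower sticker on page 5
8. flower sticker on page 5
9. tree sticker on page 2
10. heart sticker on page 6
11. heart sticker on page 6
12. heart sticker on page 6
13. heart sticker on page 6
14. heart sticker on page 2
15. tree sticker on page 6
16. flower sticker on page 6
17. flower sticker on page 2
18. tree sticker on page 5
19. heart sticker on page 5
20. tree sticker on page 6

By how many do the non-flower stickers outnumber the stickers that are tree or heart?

0

non-flower stickers: 14.
stickers that are tree or heart: 14.
14 − 14 = 0.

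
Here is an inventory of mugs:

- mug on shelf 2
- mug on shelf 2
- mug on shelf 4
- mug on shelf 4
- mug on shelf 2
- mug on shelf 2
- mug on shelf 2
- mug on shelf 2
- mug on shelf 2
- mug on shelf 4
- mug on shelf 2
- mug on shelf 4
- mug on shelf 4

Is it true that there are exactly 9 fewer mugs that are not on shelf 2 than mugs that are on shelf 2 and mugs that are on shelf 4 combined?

False

There are 5 mugs that are not on shelf 2.
mugs on shelf 2: 8; mugs on shelf 4: 5; combined: 8 + 5 = 13.
The claim requires 13 − 5 (= 8) to equal 9, which does not hold.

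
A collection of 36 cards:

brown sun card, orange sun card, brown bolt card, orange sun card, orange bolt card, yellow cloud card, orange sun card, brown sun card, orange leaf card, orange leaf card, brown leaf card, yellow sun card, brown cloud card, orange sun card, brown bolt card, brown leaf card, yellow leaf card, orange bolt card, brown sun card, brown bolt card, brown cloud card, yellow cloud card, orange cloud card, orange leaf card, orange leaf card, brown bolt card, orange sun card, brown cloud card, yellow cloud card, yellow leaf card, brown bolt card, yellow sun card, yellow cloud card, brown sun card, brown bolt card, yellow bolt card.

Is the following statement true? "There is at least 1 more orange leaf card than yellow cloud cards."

|orange leaf cards| = 4.
|yellow cloud cards| = 4.
The claim requires 4 − 4 = 0 ≥ 1, which does not hold.

False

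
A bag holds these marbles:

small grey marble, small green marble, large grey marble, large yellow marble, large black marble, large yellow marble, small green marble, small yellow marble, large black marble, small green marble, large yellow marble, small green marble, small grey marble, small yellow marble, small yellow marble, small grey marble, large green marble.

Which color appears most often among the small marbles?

Counts by color (restricted to small marbles): green 4, grey 3, yellow 3.
The maximum is 4, held uniquely by green.

green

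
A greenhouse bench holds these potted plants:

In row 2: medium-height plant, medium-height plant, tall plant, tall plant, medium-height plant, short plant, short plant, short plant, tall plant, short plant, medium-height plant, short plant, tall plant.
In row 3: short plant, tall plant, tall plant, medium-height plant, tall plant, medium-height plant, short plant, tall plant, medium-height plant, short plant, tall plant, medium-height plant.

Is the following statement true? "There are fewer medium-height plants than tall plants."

True

There are 8 medium-height plants.
There are 9 tall plants.
The claim requires 8 < 9, which holds.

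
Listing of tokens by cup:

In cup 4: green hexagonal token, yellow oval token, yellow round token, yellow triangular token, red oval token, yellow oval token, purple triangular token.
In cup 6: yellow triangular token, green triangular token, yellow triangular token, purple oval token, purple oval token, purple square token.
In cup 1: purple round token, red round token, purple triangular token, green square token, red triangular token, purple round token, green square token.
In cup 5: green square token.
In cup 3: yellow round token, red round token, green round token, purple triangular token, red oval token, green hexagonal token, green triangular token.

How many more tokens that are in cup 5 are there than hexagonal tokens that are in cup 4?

0

tokens in cup 5: 1.
hexagonal tokens in cup 4: 1.
1 − 1 = 0.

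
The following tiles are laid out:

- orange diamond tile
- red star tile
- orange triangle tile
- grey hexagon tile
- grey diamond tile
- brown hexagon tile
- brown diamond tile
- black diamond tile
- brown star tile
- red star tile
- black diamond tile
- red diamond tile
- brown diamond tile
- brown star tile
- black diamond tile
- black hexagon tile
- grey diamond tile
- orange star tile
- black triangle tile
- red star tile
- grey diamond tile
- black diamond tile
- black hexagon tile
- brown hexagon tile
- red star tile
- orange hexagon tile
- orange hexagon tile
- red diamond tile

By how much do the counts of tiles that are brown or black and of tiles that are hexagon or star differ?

1

tiles that are brown or black: 13. tiles that are hexagon or star: 14.
|13 − 14| = 14 − 13 = 1.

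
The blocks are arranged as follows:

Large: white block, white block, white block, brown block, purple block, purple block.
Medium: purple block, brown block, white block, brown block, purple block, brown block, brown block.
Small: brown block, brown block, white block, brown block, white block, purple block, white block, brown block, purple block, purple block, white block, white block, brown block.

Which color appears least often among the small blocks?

Counts by color (restricted to small blocks): white 5, brown 5, purple 3.
The minimum is 3, held uniquely by purple.

purple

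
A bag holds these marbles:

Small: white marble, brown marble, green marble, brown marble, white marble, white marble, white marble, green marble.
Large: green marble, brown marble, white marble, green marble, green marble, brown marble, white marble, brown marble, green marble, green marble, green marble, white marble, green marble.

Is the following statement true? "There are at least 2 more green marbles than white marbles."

True

green marbles: 9.
white marbles: 7.
The claim requires 9 − 7 = 2 ≥ 2, which holds.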